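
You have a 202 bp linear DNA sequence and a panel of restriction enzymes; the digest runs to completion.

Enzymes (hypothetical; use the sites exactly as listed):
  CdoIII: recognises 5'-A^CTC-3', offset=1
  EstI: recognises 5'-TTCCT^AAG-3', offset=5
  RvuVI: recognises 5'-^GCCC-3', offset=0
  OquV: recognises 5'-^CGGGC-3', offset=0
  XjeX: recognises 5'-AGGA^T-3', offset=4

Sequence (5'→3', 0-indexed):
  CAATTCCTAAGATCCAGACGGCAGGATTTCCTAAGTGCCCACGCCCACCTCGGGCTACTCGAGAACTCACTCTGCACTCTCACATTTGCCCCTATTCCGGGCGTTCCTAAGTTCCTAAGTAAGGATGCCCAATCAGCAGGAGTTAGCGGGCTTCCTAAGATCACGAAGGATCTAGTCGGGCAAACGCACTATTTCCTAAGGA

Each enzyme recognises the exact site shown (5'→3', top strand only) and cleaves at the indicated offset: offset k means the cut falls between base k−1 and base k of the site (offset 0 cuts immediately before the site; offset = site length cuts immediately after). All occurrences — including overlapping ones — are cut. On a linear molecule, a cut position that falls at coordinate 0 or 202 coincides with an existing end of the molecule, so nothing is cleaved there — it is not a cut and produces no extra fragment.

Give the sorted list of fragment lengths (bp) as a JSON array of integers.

Per-enzyme occurrences:
  CdoIII (ACTC, off=1): starts [56, 64, 68, 75] → cuts [57, 65, 69, 76]
  EstI (TTCCTAAG, off=5): starts [3, 27, 103, 111, 151, 192] → cuts [8, 32, 108, 116, 156, 197]
  RvuVI (GCCC, off=0): starts [36, 42, 87, 126] → cuts [36, 42, 87, 126]
  OquV (CGGGC, off=0): starts [50, 97, 146, 176] → cuts [50, 97, 146, 176]
  XjeX (AGGAT, off=4): starts [22, 121, 166] → cuts [26, 125, 170]

All cut coordinates (distinct, sorted): [8, 26, 32, 36, 42, 50, 57, 65, 69, 76, 87, 97, 108, 116, 125, 126, 146, 156, 170, 176, 197]

Fragments:
  [0,8): 8 bp
  [8,26): 18 bp
  [26,32): 6 bp
  [32,36): 4 bp
  [36,42): 6 bp
  [42,50): 8 bp
  [50,57): 7 bp
  [57,65): 8 bp
  [65,69): 4 bp
  [69,76): 7 bp
  [76,87): 11 bp
  [87,97): 10 bp
  [97,108): 11 bp
  [108,116): 8 bp
  [116,125): 9 bp
  [125,126): 1 bp
  [126,146): 20 bp
  [146,156): 10 bp
  [156,170): 14 bp
  [170,176): 6 bp
  [176,197): 21 bp
  [197,202): 5 bp

[1,4,4,5,6,6,6,7,7,8,8,8,8,9,10,10,11,11,14,18,20,21]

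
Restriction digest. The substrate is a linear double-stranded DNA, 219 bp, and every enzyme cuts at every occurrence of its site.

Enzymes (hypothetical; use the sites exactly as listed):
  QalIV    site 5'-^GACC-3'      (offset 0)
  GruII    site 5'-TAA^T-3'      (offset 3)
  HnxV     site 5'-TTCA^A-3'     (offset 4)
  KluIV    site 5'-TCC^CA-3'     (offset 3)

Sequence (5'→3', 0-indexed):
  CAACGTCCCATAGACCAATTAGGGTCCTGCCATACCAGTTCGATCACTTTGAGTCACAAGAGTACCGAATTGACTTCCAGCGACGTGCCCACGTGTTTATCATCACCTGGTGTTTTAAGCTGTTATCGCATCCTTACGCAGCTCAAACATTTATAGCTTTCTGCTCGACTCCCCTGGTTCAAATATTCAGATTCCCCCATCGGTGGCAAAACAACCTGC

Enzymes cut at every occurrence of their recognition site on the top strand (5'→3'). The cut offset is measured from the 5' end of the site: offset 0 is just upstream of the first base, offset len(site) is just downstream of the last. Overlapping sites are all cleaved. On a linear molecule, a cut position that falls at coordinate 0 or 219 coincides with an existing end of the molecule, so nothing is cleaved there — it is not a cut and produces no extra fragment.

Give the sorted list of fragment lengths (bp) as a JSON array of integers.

Site scan:
  QalIV (GACC, off=0): starts [12] → cuts [12]
  GruII (TAAT, off=3): no sites
  HnxV (TTCAA, off=4): starts [177] → cuts [181]
  KluIV (TCCCA, off=3): starts [5] → cuts [8]

All cut coordinates (distinct, sorted): [8, 12, 181]

Fragment lengths:
  [0,8): 8 bp
  [8,12): 4 bp
  [12,181): 169 bp
  [181,219): 38 bp

[4,8,38,169]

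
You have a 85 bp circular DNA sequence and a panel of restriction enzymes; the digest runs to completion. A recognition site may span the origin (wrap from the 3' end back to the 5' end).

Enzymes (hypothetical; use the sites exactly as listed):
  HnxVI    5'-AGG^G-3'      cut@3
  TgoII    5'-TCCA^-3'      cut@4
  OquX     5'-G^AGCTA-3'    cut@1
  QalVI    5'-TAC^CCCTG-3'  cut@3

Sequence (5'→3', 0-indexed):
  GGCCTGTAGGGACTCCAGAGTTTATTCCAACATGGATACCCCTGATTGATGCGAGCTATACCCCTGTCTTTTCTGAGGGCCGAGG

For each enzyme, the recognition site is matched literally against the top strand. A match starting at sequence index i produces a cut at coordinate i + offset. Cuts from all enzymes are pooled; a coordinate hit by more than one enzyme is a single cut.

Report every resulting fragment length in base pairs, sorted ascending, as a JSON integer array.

[7,7,8,10,10,12,14,17]

Per-enzyme occurrences:
  HnxVI AGGG/3: at [7, 75, 82] ⇒ [0, 10, 78]
  TgoII TCCA/4: at [13, 25] ⇒ [17, 29]
  OquX GAGCTA/1: at [52] ⇒ [53]
  QalVI TACCCCTG/3: at [36, 58] ⇒ [39, 61]

All cut coordinates (distinct, sorted): [0, 10, 17, 29, 39, 53, 61, 78]

Fragment lengths:
  0→10: 10 bp
  10→17: 7 bp
  17→29: 12 bp
  29→39: 10 bp
  39→53: 14 bp
  53→61: 8 bp
  61→78: 17 bp
  78→0 (wrap): 85-78+0 = 7 bp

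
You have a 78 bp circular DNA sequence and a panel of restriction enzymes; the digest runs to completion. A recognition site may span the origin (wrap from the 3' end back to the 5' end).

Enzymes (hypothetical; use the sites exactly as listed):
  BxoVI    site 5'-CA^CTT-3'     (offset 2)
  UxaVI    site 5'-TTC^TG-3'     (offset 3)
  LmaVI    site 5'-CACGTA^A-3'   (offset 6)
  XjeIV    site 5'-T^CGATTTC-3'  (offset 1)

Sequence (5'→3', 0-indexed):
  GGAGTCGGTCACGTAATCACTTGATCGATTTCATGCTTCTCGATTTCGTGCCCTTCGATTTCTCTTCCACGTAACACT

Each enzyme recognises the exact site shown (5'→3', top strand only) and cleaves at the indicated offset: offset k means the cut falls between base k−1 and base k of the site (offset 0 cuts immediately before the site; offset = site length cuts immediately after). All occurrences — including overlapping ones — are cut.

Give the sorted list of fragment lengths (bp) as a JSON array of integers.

[4,6,15,15,18,20]

Site scan:
  BxoVI (CACTT, off=2): starts [17] → cuts [19]
  UxaVI (TTCTG, off=3): no sites
  LmaVI (CACGTAA, off=6): starts [9, 67] → cuts [15, 73]
  XjeIV (TCGATTTC, off=1): starts [24, 39, 54] → cuts [25, 40, 55]

Pooled cuts: [15, 19, 25, 40, 55, 73]

Fragments:
  15→19: 4 bp
  19→25: 6 bp
  25→40: 15 bp
  40→55: 15 bp
  55→73: 18 bp
  73→15 (wrap): 78-73+15 = 20 bp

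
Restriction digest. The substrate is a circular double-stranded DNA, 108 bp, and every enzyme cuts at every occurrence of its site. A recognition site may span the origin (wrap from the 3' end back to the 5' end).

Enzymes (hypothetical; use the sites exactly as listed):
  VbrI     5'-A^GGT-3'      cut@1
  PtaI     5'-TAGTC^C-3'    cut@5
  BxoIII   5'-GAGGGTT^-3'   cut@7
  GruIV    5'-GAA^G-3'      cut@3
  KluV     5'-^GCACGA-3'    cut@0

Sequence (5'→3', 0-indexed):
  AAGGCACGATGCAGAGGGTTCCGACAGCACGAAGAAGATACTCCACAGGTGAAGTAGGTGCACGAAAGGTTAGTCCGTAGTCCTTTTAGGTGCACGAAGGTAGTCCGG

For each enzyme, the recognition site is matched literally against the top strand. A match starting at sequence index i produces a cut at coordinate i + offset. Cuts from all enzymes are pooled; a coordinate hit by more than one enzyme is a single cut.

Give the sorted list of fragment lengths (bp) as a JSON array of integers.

[1,3,3,3,3,5,6,6,6,7,7,7,7,8,8,11,17]

Site scan:
  VbrI (AGGT, off=1): starts [46, 55, 66, 87, 97] → cuts [47, 56, 67, 88, 98]
  PtaI (TAGTCC, off=5): starts [70, 77, 100] → cuts [75, 82, 105]
  BxoIII (GAGGGTT, off=7): starts [13] → cuts [20]
  GruIV (GAAG, off=3): starts [30, 33, 50, 95, 107] → cuts [2, 33, 36, 53, 98]
  KluV (GCACGA, off=0): starts [3, 26, 59, 91] → cuts [3, 26, 59, 91]

Pooled cuts: [2, 3, 20, 26, 33, 36, 47, 53, 56, 59, 67, 75, 82, 88, 91, 98, 105]

Fragments:
  2→3: 1 bp
  3→20: 17 bp
  20→26: 6 bp
  26→33: 7 bp
  33→36: 3 bp
  36→47: 11 bp
  47→53: 6 bp
  53→56: 3 bp
  56→59: 3 bp
  59→67: 8 bp
  67→75: 8 bp
  75→82: 7 bp
  82→88: 6 bp
  88→91: 3 bp
  91→98: 7 bp
  98→105: 7 bp
  105→2 (wrap): 108-105+2 = 5 bp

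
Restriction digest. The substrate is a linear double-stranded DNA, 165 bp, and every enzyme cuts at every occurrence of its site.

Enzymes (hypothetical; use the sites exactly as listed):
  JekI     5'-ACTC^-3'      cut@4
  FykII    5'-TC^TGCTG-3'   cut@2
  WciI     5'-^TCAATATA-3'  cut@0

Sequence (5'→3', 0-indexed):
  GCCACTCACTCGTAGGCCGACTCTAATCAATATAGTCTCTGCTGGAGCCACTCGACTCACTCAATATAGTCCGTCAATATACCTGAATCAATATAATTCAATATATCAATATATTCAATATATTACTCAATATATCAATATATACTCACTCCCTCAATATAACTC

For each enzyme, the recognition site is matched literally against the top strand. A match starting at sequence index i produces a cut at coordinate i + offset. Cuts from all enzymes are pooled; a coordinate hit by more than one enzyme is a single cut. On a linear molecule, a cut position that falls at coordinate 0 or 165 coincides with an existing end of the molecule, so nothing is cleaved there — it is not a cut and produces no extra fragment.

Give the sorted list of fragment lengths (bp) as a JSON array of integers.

Scan for sites:
  JekI (ACTC, off=4): starts [3, 7, 19, 49, 54, 58, 124, 143, 147, 161] → cuts [7, 11, 23, 53, 58, 62, 128, 147, 151] (position 165 is a terminus of the linear molecule — no cut)
  FykII (TCTGCTG, off=2): starts [37] → cuts [39]
  WciI (TCAATATA, off=0): starts [26, 60, 73, 87, 97, 105, 114, 126, 134, 153] → cuts [26, 60, 73, 87, 97, 105, 114, 126, 134, 153]

All cut coordinates (distinct, sorted): [7, 11, 23, 26, 39, 53, 58, 60, 62, 73, 87, 97, 105, 114, 126, 128, 134, 147, 151, 153]

Fragments:
  [0,7): 7 bp
  [7,11): 4 bp
  [11,23): 12 bp
  [23,26): 3 bp
  [26,39): 13 bp
  [39,53): 14 bp
  [53,58): 5 bp
  [58,60): 2 bp
  [60,62): 2 bp
  [62,73): 11 bp
  [73,87): 14 bp
  [87,97): 10 bp
  [97,105): 8 bp
  [105,114): 9 bp
  [114,126): 12 bp
  [126,128): 2 bp
  [128,134): 6 bp
  [134,147): 13 bp
  [147,151): 4 bp
  [151,153): 2 bp
  [153,165): 12 bp

[2,2,2,2,3,4,4,5,6,7,8,9,10,11,12,12,12,13,13,14,14]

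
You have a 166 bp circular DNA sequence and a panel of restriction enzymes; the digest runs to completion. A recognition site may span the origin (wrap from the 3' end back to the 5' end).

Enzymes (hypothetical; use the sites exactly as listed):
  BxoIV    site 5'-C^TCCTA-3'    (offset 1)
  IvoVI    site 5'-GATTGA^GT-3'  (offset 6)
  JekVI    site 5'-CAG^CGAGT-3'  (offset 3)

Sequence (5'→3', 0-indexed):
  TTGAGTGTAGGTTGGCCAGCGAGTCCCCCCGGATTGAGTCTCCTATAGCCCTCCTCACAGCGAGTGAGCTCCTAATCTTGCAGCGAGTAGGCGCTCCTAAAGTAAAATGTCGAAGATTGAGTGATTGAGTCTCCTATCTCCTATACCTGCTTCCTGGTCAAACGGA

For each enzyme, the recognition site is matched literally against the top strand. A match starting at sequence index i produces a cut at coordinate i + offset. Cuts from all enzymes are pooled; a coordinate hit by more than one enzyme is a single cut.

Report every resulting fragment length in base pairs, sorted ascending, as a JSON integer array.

Scan for sites:
  BxoIV CTCCTA/1: at [39, 68, 93, 130, 137] ⇒ [40, 69, 94, 131, 138]
  IvoVI GATTGAGT/6: at [31, 114, 122, 164] ⇒ [4, 37, 120, 128]
  JekVI CAGCGAGT/3: at [16, 57, 80] ⇒ [19, 60, 83]

All cut coordinates (distinct, sorted): [4, 19, 37, 40, 60, 69, 83, 94, 120, 128, 131, 138]

Fragments:
  4→19: 15 bp
  19→37: 18 bp
  37→40: 3 bp
  40→60: 20 bp
  60→69: 9 bp
  69→83: 14 bp
  83→94: 11 bp
  94→120: 26 bp
  120→128: 8 bp
  128→131: 3 bp
  131→138: 7 bp
  138→4 (wrap): 166-138+4 = 32 bp

[3,3,7,8,9,11,14,15,18,20,26,32]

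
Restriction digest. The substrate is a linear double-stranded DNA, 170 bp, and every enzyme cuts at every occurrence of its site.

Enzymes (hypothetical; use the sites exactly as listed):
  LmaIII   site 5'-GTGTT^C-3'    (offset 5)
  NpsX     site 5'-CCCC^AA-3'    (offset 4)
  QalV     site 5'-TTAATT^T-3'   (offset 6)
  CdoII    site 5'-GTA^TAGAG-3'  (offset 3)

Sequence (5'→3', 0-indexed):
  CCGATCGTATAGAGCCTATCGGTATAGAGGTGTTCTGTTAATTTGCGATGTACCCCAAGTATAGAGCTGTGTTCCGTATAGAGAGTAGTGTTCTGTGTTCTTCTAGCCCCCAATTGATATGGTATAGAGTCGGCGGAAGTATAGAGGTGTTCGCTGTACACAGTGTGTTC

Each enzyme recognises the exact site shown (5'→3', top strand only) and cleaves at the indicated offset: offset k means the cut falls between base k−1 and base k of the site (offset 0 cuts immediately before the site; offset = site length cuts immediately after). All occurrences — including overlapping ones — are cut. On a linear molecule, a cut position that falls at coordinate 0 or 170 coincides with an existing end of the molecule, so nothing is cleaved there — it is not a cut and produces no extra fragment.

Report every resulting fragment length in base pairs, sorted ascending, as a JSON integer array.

[1,5,5,7,9,9,10,10,12,12,13,13,14,15,17,18]

Scan for sites:
  LmaIII GTGTTC/5: at [29, 68, 87, 94, 146, 164] ⇒ [34, 73, 92, 99, 151, 169]
  NpsX CCCCAA/4: at [52, 107] ⇒ [56, 111]
  QalV TTAATTT/6: at [37] ⇒ [43]
  CdoII GTATAGAG/3: at [6, 21, 58, 75, 121, 138] ⇒ [9, 24, 61, 78, 124, 141]

Pooled cuts: [9, 24, 34, 43, 56, 61, 73, 78, 92, 99, 111, 124, 141, 151, 169]

Fragments:
  [0,9): 9 bp
  [9,24): 15 bp
  [24,34): 10 bp
  [34,43): 9 bp
  [43,56): 13 bp
  [56,61): 5 bp
  [61,73): 12 bp
  [73,78): 5 bp
  [78,92): 14 bp
  [92,99): 7 bp
  [99,111): 12 bp
  [111,124): 13 bp
  [124,141): 17 bp
  [141,151): 10 bp
  [151,169): 18 bp
  [169,170): 1 bp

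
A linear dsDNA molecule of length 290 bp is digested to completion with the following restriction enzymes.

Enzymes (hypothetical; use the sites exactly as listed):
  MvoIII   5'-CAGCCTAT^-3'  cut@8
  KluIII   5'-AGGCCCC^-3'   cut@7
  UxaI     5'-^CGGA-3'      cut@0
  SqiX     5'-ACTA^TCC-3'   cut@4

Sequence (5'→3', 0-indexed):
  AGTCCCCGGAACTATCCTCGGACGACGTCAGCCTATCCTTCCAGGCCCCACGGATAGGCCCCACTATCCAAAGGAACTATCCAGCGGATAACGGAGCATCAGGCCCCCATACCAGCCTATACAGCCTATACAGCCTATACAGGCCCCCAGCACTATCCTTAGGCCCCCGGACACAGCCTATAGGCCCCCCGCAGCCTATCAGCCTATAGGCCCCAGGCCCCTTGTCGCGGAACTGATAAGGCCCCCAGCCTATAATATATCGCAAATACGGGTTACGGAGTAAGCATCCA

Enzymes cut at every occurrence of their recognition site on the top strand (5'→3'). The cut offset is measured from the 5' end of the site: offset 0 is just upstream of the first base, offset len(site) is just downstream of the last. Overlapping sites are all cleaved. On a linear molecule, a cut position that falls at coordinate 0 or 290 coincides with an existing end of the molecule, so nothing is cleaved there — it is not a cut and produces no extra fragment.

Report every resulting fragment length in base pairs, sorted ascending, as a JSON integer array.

[1,4,4,5,6,6,7,7,7,7,8,8,8,8,9,9,9,11,12,12,13,13,13,14,15,16,18,18,22]

Scan for sites:
  MvoIII CAGCCTAT/8: at [28, 112, 121, 130, 173, 191, 199, 245] ⇒ [36, 120, 129, 138, 181, 199, 207, 253]
  KluIII AGGCCCC/7: at [42, 55, 100, 140, 160, 181, 207, 214, 238] ⇒ [49, 62, 107, 147, 167, 188, 214, 221, 245]
  UxaI CGGA/0: at [6, 18, 50, 84, 91, 167, 227, 275] ⇒ [6, 18, 50, 84, 91, 167, 227, 275]
  SqiX ACTATCC/4: at [10, 62, 75, 151] ⇒ [14, 66, 79, 155]

Pooled cuts: [6, 14, 18, 36, 49, 50, 62, 66, 79, 84, 91, 107, 120, 129, 138, 147, 155, 167, 181, 188, 199, 207, 214, 221, 227, 245, 253, 275]

Fragments:
  [0,6): 6 bp
  [6,14): 8 bp
  [14,18): 4 bp
  [18,36): 18 bp
  [36,49): 13 bp
  [49,50): 1 bp
  [50,62): 12 bp
  [62,66): 4 bp
  [66,79): 13 bp
  [79,84): 5 bp
  [84,91): 7 bp
  [91,107): 16 bp
  [107,120): 13 bp
  [120,129): 9 bp
  [129,138): 9 bp
  [138,147): 9 bp
  [147,155): 8 bp
  [155,167): 12 bp
  [167,181): 14 bp
  [181,188): 7 bp
  [188,199): 11 bp
  [199,207): 8 bp
  [207,214): 7 bp
  [214,221): 7 bp
  [221,227): 6 bp
  [227,245): 18 bp
  [245,253): 8 bp
  [253,275): 22 bp
  [275,290): 15 bp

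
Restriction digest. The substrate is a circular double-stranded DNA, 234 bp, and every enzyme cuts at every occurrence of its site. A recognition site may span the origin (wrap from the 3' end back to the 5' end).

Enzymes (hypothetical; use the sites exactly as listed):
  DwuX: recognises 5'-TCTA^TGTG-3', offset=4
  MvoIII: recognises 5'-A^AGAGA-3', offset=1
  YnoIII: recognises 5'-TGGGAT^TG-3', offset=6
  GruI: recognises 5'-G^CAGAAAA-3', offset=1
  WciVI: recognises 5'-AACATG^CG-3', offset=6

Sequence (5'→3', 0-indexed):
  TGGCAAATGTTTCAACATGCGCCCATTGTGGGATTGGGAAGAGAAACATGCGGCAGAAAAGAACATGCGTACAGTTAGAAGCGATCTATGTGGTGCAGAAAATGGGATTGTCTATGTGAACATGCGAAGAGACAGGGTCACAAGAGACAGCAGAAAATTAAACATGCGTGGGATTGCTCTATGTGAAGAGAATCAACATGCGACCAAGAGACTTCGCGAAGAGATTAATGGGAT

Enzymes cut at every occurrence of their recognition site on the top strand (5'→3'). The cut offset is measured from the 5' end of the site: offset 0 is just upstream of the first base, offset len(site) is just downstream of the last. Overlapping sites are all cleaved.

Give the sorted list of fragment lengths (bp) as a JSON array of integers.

Scan for sites:
  DwuX TCTATGTG/4: at [84, 110, 177] ⇒ [88, 114, 181]
  MvoIII AAGAGA/1: at [38, 126, 141, 185, 205, 218] ⇒ [39, 127, 142, 186, 206, 219]
  YnoIII TGGGATTG/6: at [28, 102, 168, 228] ⇒ [0, 34, 108, 174]
  GruI GCAGAAAA/1: at [52, 94, 149] ⇒ [53, 95, 150]
  WciVI AACATGCG/6: at [13, 44, 61, 118, 160, 194] ⇒ [19, 50, 67, 124, 166, 200]

Pooled cuts: [0, 19, 34, 39, 50, 53, 67, 88, 95, 108, 114, 124, 127, 142, 150, 166, 174, 181, 186, 200, 206, 219]

Fragments:
  0→19: 19 bp
  19→34: 15 bp
  34→39: 5 bp
  39→50: 11 bp
  50→53: 3 bp
  53→67: 14 bp
  67→88: 21 bp
  88→95: 7 bp
  95→108: 13 bp
  108→114: 6 bp
  114→124: 10 bp
  124→127: 3 bp
  127→142: 15 bp
  142→150: 8 bp
  150→166: 16 bp
  166→174: 8 bp
  174→181: 7 bp
  181→186: 5 bp
  186→200: 14 bp
  200→206: 6 bp
  206→219: 13 bp
  219→0 (wrap): 234-219+0 = 15 bp

[3,3,5,5,6,6,7,7,8,8,10,11,13,13,14,14,15,15,15,16,19,21]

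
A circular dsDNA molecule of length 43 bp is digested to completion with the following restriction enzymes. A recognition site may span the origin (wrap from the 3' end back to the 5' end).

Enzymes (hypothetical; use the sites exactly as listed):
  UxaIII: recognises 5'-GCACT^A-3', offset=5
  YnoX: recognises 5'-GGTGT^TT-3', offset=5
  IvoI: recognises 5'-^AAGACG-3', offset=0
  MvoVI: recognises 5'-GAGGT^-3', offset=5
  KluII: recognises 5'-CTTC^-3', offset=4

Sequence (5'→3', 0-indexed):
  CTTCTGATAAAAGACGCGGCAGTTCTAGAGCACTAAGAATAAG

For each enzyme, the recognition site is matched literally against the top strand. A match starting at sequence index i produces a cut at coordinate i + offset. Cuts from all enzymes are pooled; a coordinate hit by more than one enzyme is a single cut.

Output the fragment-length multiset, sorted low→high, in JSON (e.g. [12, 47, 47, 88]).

Scan for sites:
  UxaIII (GCACTA, off=5): starts [29] → cuts [34]
  YnoX (GGTGTTT, off=5): no sites
  IvoI (AAGACG, off=0): starts [10] → cuts [10]
  MvoVI (GAGGT, off=5): no sites
  KluII (CTTC, off=4): starts [0] → cuts [4]

All cut coordinates (distinct, sorted): [4, 10, 34]

Fragments:
  4→10: 6 bp
  10→34: 24 bp
  34→4 (wrap): 43-34+4 = 13 bp

[6,13,24]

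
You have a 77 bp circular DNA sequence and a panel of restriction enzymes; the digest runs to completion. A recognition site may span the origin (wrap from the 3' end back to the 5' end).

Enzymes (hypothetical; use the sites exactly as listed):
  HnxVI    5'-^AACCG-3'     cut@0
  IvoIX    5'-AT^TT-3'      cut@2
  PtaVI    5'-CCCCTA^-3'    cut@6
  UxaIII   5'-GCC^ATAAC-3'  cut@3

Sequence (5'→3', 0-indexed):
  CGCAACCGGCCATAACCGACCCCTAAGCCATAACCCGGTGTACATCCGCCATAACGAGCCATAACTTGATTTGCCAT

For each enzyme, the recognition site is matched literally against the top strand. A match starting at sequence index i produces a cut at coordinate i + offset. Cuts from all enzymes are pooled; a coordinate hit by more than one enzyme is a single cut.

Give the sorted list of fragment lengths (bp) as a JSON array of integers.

[2,4,8,10,10,10,12,21]

Scan for sites:
  HnxVI AACCG/0: at [3, 13] ⇒ [3, 13]
  IvoIX ATTT/2: at [68] ⇒ [70]
  PtaVI CCCCTA/6: at [19] ⇒ [25]
  UxaIII GCCATAAC/3: at [8, 26, 47, 57] ⇒ [11, 29, 50, 60]

Pooled cuts: [3, 11, 13, 25, 29, 50, 60, 70]

Fragment lengths:
  3→11: 8 bp
  11→13: 2 bp
  13→25: 12 bp
  25→29: 4 bp
  29→50: 21 bp
  50→60: 10 bp
  60→70: 10 bp
  70→3 (wrap): 77-70+3 = 10 bp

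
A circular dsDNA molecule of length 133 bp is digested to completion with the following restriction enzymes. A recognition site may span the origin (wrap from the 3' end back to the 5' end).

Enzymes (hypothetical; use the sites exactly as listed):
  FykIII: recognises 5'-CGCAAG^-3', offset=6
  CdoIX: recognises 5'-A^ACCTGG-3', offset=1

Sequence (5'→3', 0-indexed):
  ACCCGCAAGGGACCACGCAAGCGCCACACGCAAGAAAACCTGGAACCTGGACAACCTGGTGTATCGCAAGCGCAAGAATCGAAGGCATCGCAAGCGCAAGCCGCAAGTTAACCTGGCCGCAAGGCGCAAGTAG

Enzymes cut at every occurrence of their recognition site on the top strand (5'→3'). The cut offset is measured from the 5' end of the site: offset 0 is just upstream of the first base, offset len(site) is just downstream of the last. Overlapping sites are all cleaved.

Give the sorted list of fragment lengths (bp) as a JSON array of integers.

Scan for sites:
  FykIII CGCAAG/6: at [3, 15, 28, 64, 70, 88, 94, 101, 117, 124] ⇒ [9, 21, 34, 70, 76, 94, 100, 107, 123, 130]
  CdoIX AACCTGG/1: at [36, 43, 52, 109] ⇒ [37, 44, 53, 110]

All cut coordinates (distinct, sorted): [9, 21, 34, 37, 44, 53, 70, 76, 94, 100, 107, 110, 123, 130]

Fragment lengths:
  9→21: 12 bp
  21→34: 13 bp
  34→37: 3 bp
  37→44: 7 bp
  44→53: 9 bp
  53→70: 17 bp
  70→76: 6 bp
  76→94: 18 bp
  94→100: 6 bp
  100→107: 7 bp
  107→110: 3 bp
  110→123: 13 bp
  123→130: 7 bp
  130→9 (wrap): 133-130+9 = 12 bp

[3,3,6,6,7,7,7,9,12,12,13,13,17,18]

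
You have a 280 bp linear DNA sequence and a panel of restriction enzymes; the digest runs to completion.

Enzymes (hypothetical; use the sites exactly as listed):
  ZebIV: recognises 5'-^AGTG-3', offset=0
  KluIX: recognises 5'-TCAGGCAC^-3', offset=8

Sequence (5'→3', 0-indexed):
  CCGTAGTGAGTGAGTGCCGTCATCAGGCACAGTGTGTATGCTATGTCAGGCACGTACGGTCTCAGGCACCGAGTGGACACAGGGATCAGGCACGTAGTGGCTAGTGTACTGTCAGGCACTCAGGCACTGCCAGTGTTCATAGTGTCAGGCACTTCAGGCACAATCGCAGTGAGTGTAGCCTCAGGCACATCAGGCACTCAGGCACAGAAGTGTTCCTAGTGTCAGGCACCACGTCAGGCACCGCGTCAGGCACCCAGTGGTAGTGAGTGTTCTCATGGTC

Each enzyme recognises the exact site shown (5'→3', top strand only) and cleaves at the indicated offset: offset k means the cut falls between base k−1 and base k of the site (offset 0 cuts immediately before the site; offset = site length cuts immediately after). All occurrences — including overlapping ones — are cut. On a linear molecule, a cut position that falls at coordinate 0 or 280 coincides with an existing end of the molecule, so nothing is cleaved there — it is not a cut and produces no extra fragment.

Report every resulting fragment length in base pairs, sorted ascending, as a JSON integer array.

[2,2,2,3,4,4,4,4,4,4,6,6,7,8,8,9,9,9,9,12,12,12,12,15,16,17,17,18,22,23]

Site scan:
  ZebIV (AGTG, off=0): starts [4, 8, 12, 30, 71, 95, 102, 131, 140, 167, 171, 208, 217, 255, 261, 265] → cuts [4, 8, 12, 30, 71, 95, 102, 131, 140, 167, 171, 208, 217, 255, 261, 265]
  KluIX (TCAGGCAC, off=8): starts [22, 45, 61, 85, 111, 119, 144, 153, 180, 189, 197, 221, 233, 245] → cuts [30, 53, 69, 93, 119, 127, 152, 161, 188, 197, 205, 229, 241, 253]

All cut coordinates (distinct, sorted): [4, 8, 12, 30, 53, 69, 71, 93, 95, 102, 119, 127, 131, 140, 152, 161, 167, 171, 188, 197, 205, 208, 217, 229, 241, 253, 255, 261, 265]

Fragments:
  [0,4): 4 bp
  [4,8): 4 bp
  [8,12): 4 bp
  [12,30): 18 bp
  [30,53): 23 bp
  [53,69): 16 bp
  [69,71): 2 bp
  [71,93): 22 bp
  [93,95): 2 bp
  [95,102): 7 bp
  [102,119): 17 bp
  [119,127): 8 bp
  [127,131): 4 bp
  [131,140): 9 bp
  [140,152): 12 bp
  [152,161): 9 bp
  [161,167): 6 bp
  [167,171): 4 bp
  [171,188): 17 bp
  [188,197): 9 bp
  [197,205): 8 bp
  [205,208): 3 bp
  [208,217): 9 bp
  [217,229): 12 bp
  [229,241): 12 bp
  [241,253): 12 bp
  [253,255): 2 bp
  [255,261): 6 bp
  [261,265): 4 bp
  [265,280): 15 bp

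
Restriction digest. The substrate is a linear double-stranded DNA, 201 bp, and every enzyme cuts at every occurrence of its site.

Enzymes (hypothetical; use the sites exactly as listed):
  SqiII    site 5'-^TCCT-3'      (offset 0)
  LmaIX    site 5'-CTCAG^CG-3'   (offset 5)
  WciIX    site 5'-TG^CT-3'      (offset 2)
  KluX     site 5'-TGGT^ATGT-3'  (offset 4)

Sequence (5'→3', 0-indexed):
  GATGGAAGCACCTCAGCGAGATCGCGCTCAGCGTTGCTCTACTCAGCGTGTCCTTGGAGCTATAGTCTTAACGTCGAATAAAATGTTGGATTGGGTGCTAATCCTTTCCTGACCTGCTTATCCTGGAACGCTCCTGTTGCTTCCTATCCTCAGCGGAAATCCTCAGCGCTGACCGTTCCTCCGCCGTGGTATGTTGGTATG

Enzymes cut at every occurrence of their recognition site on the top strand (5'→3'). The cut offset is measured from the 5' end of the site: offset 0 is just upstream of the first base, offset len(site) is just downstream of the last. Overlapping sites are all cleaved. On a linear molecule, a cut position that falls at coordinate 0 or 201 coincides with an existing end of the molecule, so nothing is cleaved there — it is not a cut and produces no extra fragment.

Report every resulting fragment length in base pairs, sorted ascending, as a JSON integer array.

Scan for sites:
  SqiII TCCT/0: at [50, 101, 106, 120, 131, 141, 146, 159, 176] ⇒ [50, 101, 106, 120, 131, 141, 146, 159, 176]
  LmaIX CTCAGCG/5: at [11, 26, 41, 148, 161] ⇒ [16, 31, 46, 153, 166]
  WciIX TGCT/2: at [34, 95, 114, 137] ⇒ [36, 97, 116, 139]
  KluX TGGTATGT/4: at [186] ⇒ [190]

Pooled cuts: [16, 31, 36, 46, 50, 97, 101, 106, 116, 120, 131, 139, 141, 146, 153, 159, 166, 176, 190]

Fragment lengths:
  [0,16): 16 bp
  [16,31): 15 bp
  [31,36): 5 bp
  [36,46): 10 bp
  [46,50): 4 bp
  [50,97): 47 bp
  [97,101): 4 bp
  [101,106): 5 bp
  [106,116): 10 bp
  [116,120): 4 bp
  [120,131): 11 bp
  [131,139): 8 bp
  [139,141): 2 bp
  [141,146): 5 bp
  [146,153): 7 bp
  [153,159): 6 bp
  [159,166): 7 bp
  [166,176): 10 bp
  [176,190): 14 bp
  [190,201): 11 bp

[2,4,4,4,5,5,5,6,7,7,8,10,10,10,11,11,14,15,16,47]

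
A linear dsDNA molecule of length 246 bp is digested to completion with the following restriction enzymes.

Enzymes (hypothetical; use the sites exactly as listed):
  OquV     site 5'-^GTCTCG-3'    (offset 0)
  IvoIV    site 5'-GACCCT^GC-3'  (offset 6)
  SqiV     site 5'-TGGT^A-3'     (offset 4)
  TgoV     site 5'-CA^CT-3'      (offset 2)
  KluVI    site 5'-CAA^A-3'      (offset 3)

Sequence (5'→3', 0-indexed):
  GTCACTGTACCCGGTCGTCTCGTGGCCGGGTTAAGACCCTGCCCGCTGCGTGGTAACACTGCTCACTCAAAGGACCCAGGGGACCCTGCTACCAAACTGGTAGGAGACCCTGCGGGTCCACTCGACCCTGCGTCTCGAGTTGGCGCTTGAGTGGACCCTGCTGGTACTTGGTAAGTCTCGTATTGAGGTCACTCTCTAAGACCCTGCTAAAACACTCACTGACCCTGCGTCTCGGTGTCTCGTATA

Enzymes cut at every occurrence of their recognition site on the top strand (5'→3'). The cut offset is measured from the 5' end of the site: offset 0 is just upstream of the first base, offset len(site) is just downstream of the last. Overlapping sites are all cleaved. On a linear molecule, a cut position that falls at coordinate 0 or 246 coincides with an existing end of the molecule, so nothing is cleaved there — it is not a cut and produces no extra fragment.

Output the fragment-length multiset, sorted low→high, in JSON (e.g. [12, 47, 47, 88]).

Per-enzyme occurrences:
  OquV GTCTCG/0: at [16, 131, 174, 228, 236] ⇒ [16, 131, 174, 228, 236]
  IvoIV GACCCTGC/6: at [34, 81, 105, 123, 153, 199, 220] ⇒ [40, 87, 111, 129, 159, 205, 226]
  SqiV TGGTA/4: at [50, 97, 161, 168] ⇒ [54, 101, 165, 172]
  TgoV CACT/2: at [2, 56, 63, 118, 189, 212, 216] ⇒ [4, 58, 65, 120, 191, 214, 218]
  KluVI CAAA/3: at [67, 92] ⇒ [70, 95]

All cut coordinates (distinct, sorted): [4, 16, 40, 54, 58, 65, 70, 87, 95, 101, 111, 120, 129, 131, 159, 165, 172, 174, 191, 205, 214, 218, 226, 228, 236]

Fragments:
  [0,4): 4 bp
  [4,16): 12 bp
  [16,40): 24 bp
  [40,54): 14 bp
  [54,58): 4 bp
  [58,65): 7 bp
  [65,70): 5 bp
  [70,87): 17 bp
  [87,95): 8 bp
  [95,101): 6 bp
  [101,111): 10 bp
  [111,120): 9 bp
  [120,129): 9 bp
  [129,131): 2 bp
  [131,159): 28 bp
  [159,165): 6 bp
  [165,172): 7 bp
  [172,174): 2 bp
  [174,191): 17 bp
  [191,205): 14 bp
  [205,214): 9 bp
  [214,218): 4 bp
  [218,226): 8 bp
  [226,228): 2 bp
  [228,236): 8 bp
  [236,246): 10 bp

[2,2,2,4,4,4,5,6,6,7,7,8,8,8,9,9,9,10,10,12,14,14,17,17,24,28]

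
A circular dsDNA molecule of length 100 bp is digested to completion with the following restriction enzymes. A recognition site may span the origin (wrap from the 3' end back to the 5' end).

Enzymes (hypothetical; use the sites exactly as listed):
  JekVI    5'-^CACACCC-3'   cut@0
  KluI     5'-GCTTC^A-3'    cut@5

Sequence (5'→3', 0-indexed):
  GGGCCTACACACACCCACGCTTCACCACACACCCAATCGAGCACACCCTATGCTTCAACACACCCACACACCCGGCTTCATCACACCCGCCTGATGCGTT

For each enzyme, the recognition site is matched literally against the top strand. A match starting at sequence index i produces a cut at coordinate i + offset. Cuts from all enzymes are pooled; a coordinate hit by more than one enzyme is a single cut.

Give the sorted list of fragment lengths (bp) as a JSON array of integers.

Scan for sites:
  JekVI (CACACCC, off=0): starts [9, 27, 41, 58, 66, 81] → cuts [9, 27, 41, 58, 66, 81]
  KluI (GCTTCA, off=5): starts [18, 51, 74] → cuts [23, 56, 79]

Pooled cuts: [9, 23, 27, 41, 56, 58, 66, 79, 81]

Fragment lengths:
  9→23: 14 bp
  23→27: 4 bp
  27→41: 14 bp
  41→56: 15 bp
  56→58: 2 bp
  58→66: 8 bp
  66→79: 13 bp
  79→81: 2 bp
  81→9 (wrap): 100-81+9 = 28 bp

[2,2,4,8,13,14,14,15,28]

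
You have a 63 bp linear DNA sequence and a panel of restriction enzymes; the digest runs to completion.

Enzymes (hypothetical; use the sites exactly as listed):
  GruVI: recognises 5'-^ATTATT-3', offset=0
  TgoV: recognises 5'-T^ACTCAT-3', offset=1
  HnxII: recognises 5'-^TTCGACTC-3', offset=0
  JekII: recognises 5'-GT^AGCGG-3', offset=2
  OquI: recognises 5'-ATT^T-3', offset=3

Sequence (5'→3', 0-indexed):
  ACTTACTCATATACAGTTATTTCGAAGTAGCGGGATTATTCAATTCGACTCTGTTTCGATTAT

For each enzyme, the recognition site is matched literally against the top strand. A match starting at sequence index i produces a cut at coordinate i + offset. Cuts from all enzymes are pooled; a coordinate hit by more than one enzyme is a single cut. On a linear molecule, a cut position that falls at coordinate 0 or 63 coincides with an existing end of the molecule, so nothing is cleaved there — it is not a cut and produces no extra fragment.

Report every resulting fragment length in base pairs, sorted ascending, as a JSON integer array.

[4,6,7,9,17,20]

Per-enzyme occurrences:
  GruVI (ATTATT, off=0): starts [34] → cuts [34]
  TgoV (TACTCAT, off=1): starts [3] → cuts [4]
  HnxII (TTCGACTC, off=0): starts [43] → cuts [43]
  JekII (GTAGCGG, off=2): starts [26] → cuts [28]
  OquI (ATTT, off=3): starts [18] → cuts [21]

Pooled cuts: [4, 21, 28, 34, 43]

Fragment lengths:
  [0,4): 4 bp
  [4,21): 17 bp
  [21,28): 7 bp
  [28,34): 6 bp
  [34,43): 9 bp
  [43,63): 20 bp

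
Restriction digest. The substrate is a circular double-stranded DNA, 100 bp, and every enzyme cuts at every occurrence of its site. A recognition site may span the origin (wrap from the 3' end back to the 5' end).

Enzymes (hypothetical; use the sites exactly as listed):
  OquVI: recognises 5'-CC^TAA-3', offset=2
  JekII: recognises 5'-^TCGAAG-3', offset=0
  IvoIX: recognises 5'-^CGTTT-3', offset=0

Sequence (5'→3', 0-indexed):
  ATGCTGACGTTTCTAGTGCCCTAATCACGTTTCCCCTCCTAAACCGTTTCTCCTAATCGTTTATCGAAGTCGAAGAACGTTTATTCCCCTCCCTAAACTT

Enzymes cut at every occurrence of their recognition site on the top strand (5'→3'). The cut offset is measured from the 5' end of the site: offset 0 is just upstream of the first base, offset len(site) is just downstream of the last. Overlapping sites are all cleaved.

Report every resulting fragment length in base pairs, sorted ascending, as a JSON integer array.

[4,5,6,6,6,8,9,12,14,14,16]

Scan for sites:
  OquVI CCTAA/2: at [19, 37, 51, 91] ⇒ [21, 39, 53, 93]
  JekII TCGAAG/0: at [63, 69] ⇒ [63, 69]
  IvoIX CGTTT/0: at [7, 27, 44, 57, 77] ⇒ [7, 27, 44, 57, 77]

All cut coordinates (distinct, sorted): [7, 21, 27, 39, 44, 53, 57, 63, 69, 77, 93]

Fragments:
  7→21: 14 bp
  21→27: 6 bp
  27→39: 12 bp
  39→44: 5 bp
  44→53: 9 bp
  53→57: 4 bp
  57→63: 6 bp
  63→69: 6 bp
  69→77: 8 bp
  77→93: 16 bp
  93→7 (wrap): 100-93+7 = 14 bp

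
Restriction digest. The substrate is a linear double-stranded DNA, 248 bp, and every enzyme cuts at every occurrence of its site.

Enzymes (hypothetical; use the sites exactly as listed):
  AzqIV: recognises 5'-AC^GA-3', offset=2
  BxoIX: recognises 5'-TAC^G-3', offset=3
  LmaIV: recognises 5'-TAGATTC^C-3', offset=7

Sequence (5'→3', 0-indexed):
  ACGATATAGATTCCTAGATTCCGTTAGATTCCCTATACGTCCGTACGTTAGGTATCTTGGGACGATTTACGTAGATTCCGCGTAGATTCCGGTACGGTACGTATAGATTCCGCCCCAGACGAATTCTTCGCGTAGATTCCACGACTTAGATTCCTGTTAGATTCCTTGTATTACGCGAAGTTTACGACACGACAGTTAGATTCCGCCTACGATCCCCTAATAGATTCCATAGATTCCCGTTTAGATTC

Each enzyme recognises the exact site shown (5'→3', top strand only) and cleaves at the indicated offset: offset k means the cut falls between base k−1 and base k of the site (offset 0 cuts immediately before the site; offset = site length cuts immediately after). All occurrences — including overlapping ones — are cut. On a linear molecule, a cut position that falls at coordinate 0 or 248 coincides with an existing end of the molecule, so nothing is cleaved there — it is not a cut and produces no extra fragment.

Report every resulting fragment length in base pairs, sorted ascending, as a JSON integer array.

[2,3,5,5,6,7,7,7,8,8,8,9,10,10,10,10,11,11,11,11,11,12,13,17,17,19]

Per-enzyme occurrences:
  AzqIV ACGA/2: at [0, 61, 118, 140, 183, 188, 208] ⇒ [2, 63, 120, 142, 185, 190, 210]
  BxoIX TACG/3: at [35, 43, 67, 92, 97, 171, 182, 207] ⇒ [38, 46, 70, 95, 100, 174, 185, 210]
  LmaIV TAGATTCC/7: at [6, 14, 24, 71, 82, 103, 132, 146, 157, 196, 220, 229] ⇒ [13, 21, 31, 78, 89, 110, 139, 153, 164, 203, 227, 236]

Pooled cuts: [2, 13, 21, 31, 38, 46, 63, 70, 78, 89, 95, 100, 110, 120, 139, 142, 153, 164, 174, 185, 190, 203, 210, 227, 236]

Fragment lengths:
  [0,2): 2 bp
  [2,13): 11 bp
  [13,21): 8 bp
  [21,31): 10 bp
  [31,38): 7 bp
  [38,46): 8 bp
  [46,63): 17 bp
  [63,70): 7 bp
  [70,78): 8 bp
  [78,89): 11 bp
  [89,95): 6 bp
  [95,100): 5 bp
  [100,110): 10 bp
  [110,120): 10 bp
  [120,139): 19 bp
  [139,142): 3 bp
  [142,153): 11 bp
  [153,164): 11 bp
  [164,174): 10 bp
  [174,185): 11 bp
  [185,190): 5 bp
  [190,203): 13 bp
  [203,210): 7 bp
  [210,227): 17 bp
  [227,236): 9 bp
  [236,248): 12 bp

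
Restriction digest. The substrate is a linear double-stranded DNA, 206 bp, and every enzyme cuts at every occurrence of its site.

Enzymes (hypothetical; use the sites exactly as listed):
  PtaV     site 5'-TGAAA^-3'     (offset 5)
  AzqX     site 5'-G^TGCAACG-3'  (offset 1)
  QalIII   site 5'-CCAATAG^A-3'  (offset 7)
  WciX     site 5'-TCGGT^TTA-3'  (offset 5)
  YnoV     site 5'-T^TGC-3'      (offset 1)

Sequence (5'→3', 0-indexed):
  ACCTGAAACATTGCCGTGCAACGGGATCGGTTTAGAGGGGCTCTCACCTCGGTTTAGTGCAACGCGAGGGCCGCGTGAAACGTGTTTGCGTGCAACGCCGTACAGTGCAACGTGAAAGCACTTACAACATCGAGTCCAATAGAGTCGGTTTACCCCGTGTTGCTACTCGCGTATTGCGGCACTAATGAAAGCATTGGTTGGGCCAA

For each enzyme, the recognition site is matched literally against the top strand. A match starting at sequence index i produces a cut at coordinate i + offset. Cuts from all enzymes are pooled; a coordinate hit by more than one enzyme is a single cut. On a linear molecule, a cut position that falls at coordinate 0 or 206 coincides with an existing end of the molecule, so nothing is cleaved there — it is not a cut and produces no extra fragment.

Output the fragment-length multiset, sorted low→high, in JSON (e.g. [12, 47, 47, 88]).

[3,4,4,5,6,7,8,11,12,14,15,15,16,16,22,23,25]

Site scan:
  PtaV (TGAAA, off=5): starts [3, 75, 112, 185] → cuts [8, 80, 117, 190]
  AzqX (GTGCAACG, off=1): starts [15, 56, 89, 104] → cuts [16, 57, 90, 105]
  QalIII (CCAATAGA, off=7): starts [135] → cuts [142]
  WciX (TCGGTTTA, off=5): starts [26, 48, 144] → cuts [31, 53, 149]
  YnoV (TTGC, off=1): starts [10, 85, 159, 173] → cuts [11, 86, 160, 174]

All cut coordinates (distinct, sorted): [8, 11, 16, 31, 53, 57, 80, 86, 90, 105, 117, 142, 149, 160, 174, 190]

Fragments:
  [0,8): 8 bp
  [8,11): 3 bp
  [11,16): 5 bp
  [16,31): 15 bp
  [31,53): 22 bp
  [53,57): 4 bp
  [57,80): 23 bp
  [80,86): 6 bp
  [86,90): 4 bp
  [90,105): 15 bp
  [105,117): 12 bp
  [117,142): 25 bp
  [142,149): 7 bp
  [149,160): 11 bp
  [160,174): 14 bp
  [174,190): 16 bp
  [190,206): 16 bp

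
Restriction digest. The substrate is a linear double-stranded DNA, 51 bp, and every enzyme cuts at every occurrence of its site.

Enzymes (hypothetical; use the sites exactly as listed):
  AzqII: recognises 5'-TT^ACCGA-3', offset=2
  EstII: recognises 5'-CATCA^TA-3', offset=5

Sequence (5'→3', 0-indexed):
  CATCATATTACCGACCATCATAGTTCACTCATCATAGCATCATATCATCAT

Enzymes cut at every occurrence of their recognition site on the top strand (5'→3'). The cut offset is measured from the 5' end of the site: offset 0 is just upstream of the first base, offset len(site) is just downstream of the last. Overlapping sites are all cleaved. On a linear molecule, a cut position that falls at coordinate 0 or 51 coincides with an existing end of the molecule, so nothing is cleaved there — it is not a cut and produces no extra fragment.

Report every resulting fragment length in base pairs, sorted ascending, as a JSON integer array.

Per-enzyme occurrences:
  AzqII TTACCGA/2: at [7] ⇒ [9]
  EstII CATCATA/5: at [0, 15, 29, 37] ⇒ [5, 20, 34, 42]

Pooled cuts: [5, 9, 20, 34, 42]

Fragment lengths:
  [0,5): 5 bp
  [5,9): 4 bp
  [9,20): 11 bp
  [20,34): 14 bp
  [34,42): 8 bp
  [42,51): 9 bp

[4,5,8,9,11,14]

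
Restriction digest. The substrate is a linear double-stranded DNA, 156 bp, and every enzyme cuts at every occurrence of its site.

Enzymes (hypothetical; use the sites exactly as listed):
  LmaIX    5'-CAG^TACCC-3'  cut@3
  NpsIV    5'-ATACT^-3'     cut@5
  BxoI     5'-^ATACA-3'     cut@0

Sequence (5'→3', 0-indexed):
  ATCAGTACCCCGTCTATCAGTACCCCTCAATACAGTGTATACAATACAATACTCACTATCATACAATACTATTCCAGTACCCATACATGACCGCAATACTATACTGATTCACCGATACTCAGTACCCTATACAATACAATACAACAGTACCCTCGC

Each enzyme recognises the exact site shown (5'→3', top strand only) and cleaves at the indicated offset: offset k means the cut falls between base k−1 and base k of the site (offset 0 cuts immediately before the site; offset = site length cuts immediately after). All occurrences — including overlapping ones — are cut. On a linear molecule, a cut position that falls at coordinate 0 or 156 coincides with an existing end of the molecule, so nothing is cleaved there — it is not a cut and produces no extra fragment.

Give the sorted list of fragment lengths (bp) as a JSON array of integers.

[3,5,5,5,5,5,5,6,7,7,9,9,9,9,10,10,14,15,18]

Per-enzyme occurrences:
  LmaIX CAGTACCC/3: at [2, 17, 74, 119, 144] ⇒ [5, 20, 77, 122, 147]
  NpsIV ATACT/5: at [48, 65, 95, 100, 114] ⇒ [53, 70, 100, 105, 119]
  BxoI ATACA/0: at [29, 38, 43, 60, 82, 128, 133, 138] ⇒ [29, 38, 43, 60, 82, 128, 133, 138]

All cut coordinates (distinct, sorted): [5, 20, 29, 38, 43, 53, 60, 70, 77, 82, 100, 105, 119, 122, 128, 133, 138, 147]

Fragments:
  [0,5): 5 bp
  [5,20): 15 bp
  [20,29): 9 bp
  [29,38): 9 bp
  [38,43): 5 bp
  [43,53): 10 bp
  [53,60): 7 bp
  [60,70): 10 bp
  [70,77): 7 bp
  [77,82): 5 bp
  [82,100): 18 bp
  [100,105): 5 bp
  [105,119): 14 bp
  [119,122): 3 bp
  [122,128): 6 bp
  [128,133): 5 bp
  [133,138): 5 bp
  [138,147): 9 bp
  [147,156): 9 bp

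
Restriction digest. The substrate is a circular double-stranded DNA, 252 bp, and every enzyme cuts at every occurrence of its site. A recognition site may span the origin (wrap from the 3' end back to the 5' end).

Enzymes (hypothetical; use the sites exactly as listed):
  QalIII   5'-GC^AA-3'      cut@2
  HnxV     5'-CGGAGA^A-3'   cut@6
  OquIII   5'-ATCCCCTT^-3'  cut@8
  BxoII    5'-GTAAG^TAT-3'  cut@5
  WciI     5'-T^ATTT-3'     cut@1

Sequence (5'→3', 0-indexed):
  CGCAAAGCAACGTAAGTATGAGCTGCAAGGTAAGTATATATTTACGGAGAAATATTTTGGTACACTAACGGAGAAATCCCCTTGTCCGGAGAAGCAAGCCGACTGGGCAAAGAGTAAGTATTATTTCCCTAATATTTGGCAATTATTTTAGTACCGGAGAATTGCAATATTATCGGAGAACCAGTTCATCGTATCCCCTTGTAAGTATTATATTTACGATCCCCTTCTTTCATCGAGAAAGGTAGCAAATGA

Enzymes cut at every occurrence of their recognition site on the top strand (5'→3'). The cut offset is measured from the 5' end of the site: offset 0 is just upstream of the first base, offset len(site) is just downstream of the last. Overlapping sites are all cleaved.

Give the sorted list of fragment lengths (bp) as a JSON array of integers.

[3,3,4,4,5,5,5,5,6,7,8,8,9,9,9,10,10,11,11,13,14,15,16,20,21,21]

Scan for sites:
  QalIII (GCAA, off=2): starts [1, 6, 24, 93, 106, 138, 163, 244] → cuts [3, 8, 26, 95, 108, 140, 165, 246]
  HnxV (CGGAGAA, off=6): starts [44, 68, 86, 154, 173] → cuts [50, 74, 92, 160, 179]
  OquIII (ATCCCCTT, off=8): starts [75, 192, 218] → cuts [83, 200, 226]
  BxoII (GTAAGTAT, off=5): starts [11, 29, 113, 200] → cuts [16, 34, 118, 205]
  WciI (TATTT, off=1): starts [38, 52, 121, 132, 143, 210] → cuts [39, 53, 122, 133, 144, 211]

Pooled cuts: [3, 8, 16, 26, 34, 39, 50, 53, 74, 83, 92, 95, 108, 118, 122, 133, 140, 144, 160, 165, 179, 200, 205, 211, 226, 246]

Fragment lengths:
  3→8: 5 bp
  8→16: 8 bp
  16→26: 10 bp
  26→34: 8 bp
  34→39: 5 bp
  39→50: 11 bp
  50→53: 3 bp
  53→74: 21 bp
  74→83: 9 bp
  83→92: 9 bp
  92→95: 3 bp
  95→108: 13 bp
  108→118: 10 bp
  118→122: 4 bp
  122→133: 11 bp
  133→140: 7 bp
  140→144: 4 bp
  144→160: 16 bp
  160→165: 5 bp
  165→179: 14 bp
  179→200: 21 bp
  200→205: 5 bp
  205→211: 6 bp
  211→226: 15 bp
  226→246: 20 bp
  246→3 (wrap): 252-246+3 = 9 bp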